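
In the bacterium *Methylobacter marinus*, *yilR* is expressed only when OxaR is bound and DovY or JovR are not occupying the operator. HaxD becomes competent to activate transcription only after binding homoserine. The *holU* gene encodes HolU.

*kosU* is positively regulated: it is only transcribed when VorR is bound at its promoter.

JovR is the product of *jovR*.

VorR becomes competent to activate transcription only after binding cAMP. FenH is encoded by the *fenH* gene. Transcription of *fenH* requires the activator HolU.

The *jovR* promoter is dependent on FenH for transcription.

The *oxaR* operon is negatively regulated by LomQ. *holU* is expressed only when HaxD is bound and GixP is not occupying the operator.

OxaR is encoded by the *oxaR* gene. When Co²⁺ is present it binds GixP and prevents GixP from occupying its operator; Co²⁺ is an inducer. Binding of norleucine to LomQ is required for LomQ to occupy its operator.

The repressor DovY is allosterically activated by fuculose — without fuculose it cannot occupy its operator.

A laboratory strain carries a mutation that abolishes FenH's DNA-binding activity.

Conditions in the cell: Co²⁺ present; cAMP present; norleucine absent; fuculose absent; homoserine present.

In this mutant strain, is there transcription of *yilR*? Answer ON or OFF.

Fuculose is absent, so DovY is inactive.
Norleucine is absent, so LomQ is inactive.
With no repressor bound, *oxaR* is transcribed.
So OxaR is produced and active.
FenH is non-functional in this strain, so it has no effect.
Required activator FenH is absent, so *jovR* is not transcribed.
So JovR is not produced.
No repressor is bound and OxaR is active, so *yilR* is transcribed.

ON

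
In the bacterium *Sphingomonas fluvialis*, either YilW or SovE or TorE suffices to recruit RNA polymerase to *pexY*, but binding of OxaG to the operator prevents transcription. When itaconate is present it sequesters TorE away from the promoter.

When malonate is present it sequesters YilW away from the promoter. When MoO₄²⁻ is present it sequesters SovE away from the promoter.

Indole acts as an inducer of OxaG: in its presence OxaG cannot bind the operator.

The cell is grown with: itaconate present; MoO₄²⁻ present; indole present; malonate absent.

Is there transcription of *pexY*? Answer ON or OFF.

ON

Malonate is absent, so YilW is active.
Indole is present, so OxaG is inactive.
MoO₄²⁻ is present, so SovE is inactive.
Itaconate is present, so TorE is inactive.
Activator YilW is present, so *pexY* is transcribed.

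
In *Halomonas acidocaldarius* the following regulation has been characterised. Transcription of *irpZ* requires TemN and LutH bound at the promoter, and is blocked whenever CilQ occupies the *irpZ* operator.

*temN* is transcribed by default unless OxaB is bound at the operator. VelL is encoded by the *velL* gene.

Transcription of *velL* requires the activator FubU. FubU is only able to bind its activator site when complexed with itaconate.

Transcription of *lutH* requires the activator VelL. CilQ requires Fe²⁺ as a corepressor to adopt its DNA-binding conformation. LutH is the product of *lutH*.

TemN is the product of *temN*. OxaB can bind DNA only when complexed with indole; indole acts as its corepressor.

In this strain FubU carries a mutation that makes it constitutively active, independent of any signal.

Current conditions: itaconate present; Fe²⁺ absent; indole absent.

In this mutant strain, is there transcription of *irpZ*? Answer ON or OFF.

ON

Indole is absent, so OxaB is inactive.
With no repressor bound, *temN* is transcribed.
So TemN is produced and active.
Fe²⁺ is absent, so CilQ is inactive.
FubU is constitutively active in this strain.
No repressor is bound and FubU is active, so *velL* is transcribed.
So VelL is produced and active.
No repressor is bound and VelL is active, so *lutH* is transcribed.
So LutH is produced and active.
No repressor is bound and TemN and LutH are active, so *irpZ* is transcribed.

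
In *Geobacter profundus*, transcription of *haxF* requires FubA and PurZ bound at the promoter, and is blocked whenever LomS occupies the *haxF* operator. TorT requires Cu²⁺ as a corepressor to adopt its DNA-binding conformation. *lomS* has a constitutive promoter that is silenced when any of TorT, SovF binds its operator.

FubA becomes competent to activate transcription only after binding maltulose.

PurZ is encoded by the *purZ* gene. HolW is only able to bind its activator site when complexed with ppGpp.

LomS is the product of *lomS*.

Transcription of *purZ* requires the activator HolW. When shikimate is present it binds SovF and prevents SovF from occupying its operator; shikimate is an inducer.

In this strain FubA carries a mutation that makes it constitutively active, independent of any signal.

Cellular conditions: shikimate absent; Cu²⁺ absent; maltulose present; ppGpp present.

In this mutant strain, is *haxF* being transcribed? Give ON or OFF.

Cu²⁺ is absent, so TorT is inactive.
Shikimate is absent, so SovF is active.
With repressor SovF bound, *lomS* is not transcribed.
So LomS is not produced.
FubA is constitutively active in this strain.
ppGpp is present, so HolW is active.
No repressor is bound and HolW is active, so *purZ* is transcribed.
So PurZ is produced and active.
No repressor is bound and FubA and PurZ are active, so *haxF* is transcribed.

ON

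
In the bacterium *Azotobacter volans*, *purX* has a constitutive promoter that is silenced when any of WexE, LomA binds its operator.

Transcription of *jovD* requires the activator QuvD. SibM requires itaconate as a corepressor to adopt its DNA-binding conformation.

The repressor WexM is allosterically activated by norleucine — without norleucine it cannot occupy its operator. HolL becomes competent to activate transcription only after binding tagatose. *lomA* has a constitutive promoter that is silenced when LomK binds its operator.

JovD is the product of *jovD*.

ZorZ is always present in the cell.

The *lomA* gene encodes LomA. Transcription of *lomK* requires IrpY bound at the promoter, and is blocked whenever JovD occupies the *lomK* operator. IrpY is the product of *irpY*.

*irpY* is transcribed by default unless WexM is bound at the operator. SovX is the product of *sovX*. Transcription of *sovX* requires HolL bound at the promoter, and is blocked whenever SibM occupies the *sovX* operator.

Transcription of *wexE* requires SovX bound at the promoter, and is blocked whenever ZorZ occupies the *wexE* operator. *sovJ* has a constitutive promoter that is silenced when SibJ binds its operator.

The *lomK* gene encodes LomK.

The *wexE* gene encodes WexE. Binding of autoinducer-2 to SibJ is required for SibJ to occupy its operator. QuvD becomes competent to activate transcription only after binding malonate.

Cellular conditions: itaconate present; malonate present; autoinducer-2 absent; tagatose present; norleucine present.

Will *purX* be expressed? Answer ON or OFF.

OFF

ZorZ is produced constitutively and is active.
Tagatose is present, so HolL is active.
Itaconate is present, so SibM is active.
With repressor SibM bound, *sovX* is not transcribed.
So SovX is not produced.
With repressor ZorZ bound, *wexE* is not transcribed.
So WexE is not produced.
Norleucine is present, so WexM is active.
With repressor WexM bound, *irpY* is not transcribed.
So IrpY is not produced.
Malonate is present, so QuvD is active.
No repressor is bound and QuvD is active, so *jovD* is transcribed.
So JovD is produced and active.
With repressor JovD bound, *lomK* is not transcribed.
So LomK is not produced.
With no repressor bound, *lomA* is transcribed.
So LomA is produced and active.
With repressor LomA bound, *purX* is not transcribed.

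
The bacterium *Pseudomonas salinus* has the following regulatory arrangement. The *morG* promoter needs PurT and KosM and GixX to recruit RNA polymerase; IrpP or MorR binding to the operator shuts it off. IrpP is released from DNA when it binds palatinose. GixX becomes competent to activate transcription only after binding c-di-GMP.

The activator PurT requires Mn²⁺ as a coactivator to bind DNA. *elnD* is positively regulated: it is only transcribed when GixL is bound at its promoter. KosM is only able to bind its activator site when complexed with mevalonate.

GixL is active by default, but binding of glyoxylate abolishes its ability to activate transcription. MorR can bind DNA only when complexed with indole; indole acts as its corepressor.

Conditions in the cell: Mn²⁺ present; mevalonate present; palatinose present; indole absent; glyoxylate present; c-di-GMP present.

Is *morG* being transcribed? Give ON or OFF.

ON

Palatinose is present, so IrpP is inactive.
Indole is absent, so MorR is inactive.
Mn²⁺ is present, so PurT is active.
Mevalonate is present, so KosM is active.
c-di-GMP is present, so GixX is active.
No repressor is bound and PurT and KosM and GixX are active, so *morG* is transcribed.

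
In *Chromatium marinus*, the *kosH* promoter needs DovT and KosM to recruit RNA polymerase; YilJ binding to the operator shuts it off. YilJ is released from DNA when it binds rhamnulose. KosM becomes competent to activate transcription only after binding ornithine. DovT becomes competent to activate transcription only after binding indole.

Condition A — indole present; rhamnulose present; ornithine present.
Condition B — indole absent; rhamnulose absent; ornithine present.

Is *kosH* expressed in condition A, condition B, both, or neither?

Condition A:
Indole is present, so DovT is active.
Rhamnulose is present, so YilJ is inactive.
Ornithine is present, so KosM is active.
No repressor is bound and DovT and KosM are active, so *kosH* is transcribed.
→ *kosH* is ON in A.
Condition B:
Indole is absent, so DovT is inactive.
Rhamnulose is absent, so YilJ is active.
Ornithine is present, so KosM is active.
With repressor YilJ bound, *kosH* is not transcribed.
→ *kosH* is OFF in B.

A only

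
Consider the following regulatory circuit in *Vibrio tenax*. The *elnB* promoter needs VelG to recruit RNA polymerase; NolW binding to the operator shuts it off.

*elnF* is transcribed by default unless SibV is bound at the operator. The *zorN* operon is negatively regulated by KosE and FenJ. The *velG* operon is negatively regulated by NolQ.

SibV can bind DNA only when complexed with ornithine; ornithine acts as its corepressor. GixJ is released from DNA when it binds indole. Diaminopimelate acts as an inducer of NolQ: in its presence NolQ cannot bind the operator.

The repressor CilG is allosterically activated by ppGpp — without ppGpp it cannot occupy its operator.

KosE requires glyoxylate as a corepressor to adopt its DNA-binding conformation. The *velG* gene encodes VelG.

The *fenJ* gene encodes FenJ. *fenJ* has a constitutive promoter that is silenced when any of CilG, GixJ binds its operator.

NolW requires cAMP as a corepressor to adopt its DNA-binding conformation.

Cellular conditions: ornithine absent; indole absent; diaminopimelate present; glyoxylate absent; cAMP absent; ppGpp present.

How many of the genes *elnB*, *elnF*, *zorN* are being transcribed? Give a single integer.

cAMP is absent, so NolW is inactive.
Diaminopimelate is present, so NolQ is inactive.
With no repressor bound, *velG* is transcribed.
So VelG is produced and active.
No repressor is bound and VelG is active, so *elnB* is transcribed.
→ *elnB* is ON.
Ornithine is absent, so SibV is inactive.
With no repressor bound, *elnF* is transcribed.
→ *elnF* is ON.
Glyoxylate is absent, so KosE is inactive.
ppGpp is present, so CilG is active.
Indole is absent, so GixJ is active.
With repressor CilG bound, *fenJ* is not transcribed.
So FenJ is not produced.
With no repressor bound, *zorN* is transcribed.
→ *zorN* is ON.
3 of the 3 genes are transcribed.

3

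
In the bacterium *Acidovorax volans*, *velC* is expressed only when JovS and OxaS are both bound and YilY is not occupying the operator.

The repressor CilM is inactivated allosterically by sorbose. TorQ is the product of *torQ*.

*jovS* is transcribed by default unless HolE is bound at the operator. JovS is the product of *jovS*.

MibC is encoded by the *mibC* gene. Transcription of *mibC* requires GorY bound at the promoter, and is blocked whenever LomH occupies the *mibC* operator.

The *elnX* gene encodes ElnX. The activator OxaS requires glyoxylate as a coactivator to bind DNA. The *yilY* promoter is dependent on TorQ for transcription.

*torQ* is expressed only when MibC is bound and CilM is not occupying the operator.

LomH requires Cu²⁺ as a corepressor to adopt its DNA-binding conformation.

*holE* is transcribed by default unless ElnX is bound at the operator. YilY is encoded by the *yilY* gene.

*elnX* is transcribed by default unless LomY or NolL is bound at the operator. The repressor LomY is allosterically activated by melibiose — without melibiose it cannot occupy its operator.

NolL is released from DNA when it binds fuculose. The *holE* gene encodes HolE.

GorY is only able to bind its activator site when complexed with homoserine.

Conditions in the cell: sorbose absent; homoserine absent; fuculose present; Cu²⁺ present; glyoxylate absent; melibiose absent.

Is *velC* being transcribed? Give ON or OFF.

OFF

Melibiose is absent, so LomY is inactive.
Fuculose is present, so NolL is inactive.
With no repressor bound, *elnX* is transcribed.
So ElnX is produced and active.
With repressor ElnX bound, *holE* is not transcribed.
So HolE is not produced.
With no repressor bound, *jovS* is transcribed.
So JovS is produced and active.
Cu²⁺ is present, so LomH is active.
Homoserine is absent, so GorY is inactive.
With repressor LomH bound, *mibC* is not transcribed.
So MibC is not produced.
Sorbose is absent, so CilM is active.
With repressor CilM bound, *torQ* is not transcribed.
So TorQ is not produced.
Required activator TorQ is absent, so *yilY* is not transcribed.
So YilY is not produced.
Glyoxylate is absent, so OxaS is inactive.
Required activator OxaS is absent, so *velC* is not transcribed.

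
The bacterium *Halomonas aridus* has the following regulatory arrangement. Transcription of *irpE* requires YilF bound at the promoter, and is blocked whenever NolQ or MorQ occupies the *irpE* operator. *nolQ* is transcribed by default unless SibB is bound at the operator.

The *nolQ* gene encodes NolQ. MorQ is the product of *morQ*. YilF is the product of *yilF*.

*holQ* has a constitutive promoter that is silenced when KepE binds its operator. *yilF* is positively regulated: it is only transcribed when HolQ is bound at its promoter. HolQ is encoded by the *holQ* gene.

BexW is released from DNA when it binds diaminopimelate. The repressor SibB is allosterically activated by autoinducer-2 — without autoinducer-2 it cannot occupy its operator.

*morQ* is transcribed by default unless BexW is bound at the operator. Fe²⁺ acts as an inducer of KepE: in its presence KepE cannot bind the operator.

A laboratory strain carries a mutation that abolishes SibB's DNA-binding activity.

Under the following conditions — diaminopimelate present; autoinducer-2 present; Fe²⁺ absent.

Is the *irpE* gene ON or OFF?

OFF

SibB is non-functional in this strain, so it has no effect.
With no repressor bound, *nolQ* is transcribed.
So NolQ is produced and active.
Diaminopimelate is present, so BexW is inactive.
With no repressor bound, *morQ* is transcribed.
So MorQ is produced and active.
Fe²⁺ is absent, so KepE is active.
With repressor KepE bound, *holQ* is not transcribed.
So HolQ is not produced.
Required activator HolQ is absent, so *yilF* is not transcribed.
So YilF is not produced.
With repressor NolQ bound, *irpE* is not transcribed.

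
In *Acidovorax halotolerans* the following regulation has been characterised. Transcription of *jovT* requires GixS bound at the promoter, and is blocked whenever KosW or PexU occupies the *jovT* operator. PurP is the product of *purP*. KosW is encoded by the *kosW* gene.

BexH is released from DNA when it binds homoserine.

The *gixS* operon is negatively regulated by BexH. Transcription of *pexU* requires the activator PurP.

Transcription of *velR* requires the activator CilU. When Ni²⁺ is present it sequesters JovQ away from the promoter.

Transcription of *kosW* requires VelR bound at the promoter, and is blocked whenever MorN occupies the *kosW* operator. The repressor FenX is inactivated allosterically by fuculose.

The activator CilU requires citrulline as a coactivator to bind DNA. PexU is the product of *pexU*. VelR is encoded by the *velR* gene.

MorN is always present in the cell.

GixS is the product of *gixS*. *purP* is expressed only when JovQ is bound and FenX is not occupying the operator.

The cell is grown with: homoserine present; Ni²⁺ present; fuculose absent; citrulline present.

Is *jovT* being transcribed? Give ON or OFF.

ON

Homoserine is present, so BexH is inactive.
With no repressor bound, *gixS* is transcribed.
So GixS is produced and active.
MorN is produced constitutively and is active.
Citrulline is present, so CilU is active.
No repressor is bound and CilU is active, so *velR* is transcribed.
So VelR is produced and active.
With repressor MorN bound, *kosW* is not transcribed.
So KosW is not produced.
Fuculose is absent, so FenX is active.
Ni²⁺ is present, so JovQ is inactive.
With repressor FenX bound, *purP* is not transcribed.
So PurP is not produced.
Required activator PurP is absent, so *pexU* is not transcribed.
So PexU is not produced.
No repressor is bound and GixS is active, so *jovT* is transcribed.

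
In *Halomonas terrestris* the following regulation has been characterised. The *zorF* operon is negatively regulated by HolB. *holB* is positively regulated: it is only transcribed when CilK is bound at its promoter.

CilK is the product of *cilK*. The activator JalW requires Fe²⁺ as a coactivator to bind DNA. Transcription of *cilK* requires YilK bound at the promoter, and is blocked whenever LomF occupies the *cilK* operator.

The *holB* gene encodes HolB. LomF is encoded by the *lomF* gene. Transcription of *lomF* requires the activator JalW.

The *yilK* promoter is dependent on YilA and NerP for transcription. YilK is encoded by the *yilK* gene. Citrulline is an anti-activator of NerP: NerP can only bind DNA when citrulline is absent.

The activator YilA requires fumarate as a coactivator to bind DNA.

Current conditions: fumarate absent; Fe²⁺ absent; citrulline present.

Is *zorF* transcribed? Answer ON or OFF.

Fumarate is absent, so YilA is inactive.
Citrulline is present, so NerP is inactive.
Required activator YilA is absent, so *yilK* is not transcribed.
So YilK is not produced.
Fe²⁺ is absent, so JalW is inactive.
Required activator JalW is absent, so *lomF* is not transcribed.
So LomF is not produced.
Required activator YilK is absent, so *cilK* is not transcribed.
So CilK is not produced.
Required activator CilK is absent, so *holB* is not transcribed.
So HolB is not produced.
With no repressor bound, *zorF* is transcribed.

ON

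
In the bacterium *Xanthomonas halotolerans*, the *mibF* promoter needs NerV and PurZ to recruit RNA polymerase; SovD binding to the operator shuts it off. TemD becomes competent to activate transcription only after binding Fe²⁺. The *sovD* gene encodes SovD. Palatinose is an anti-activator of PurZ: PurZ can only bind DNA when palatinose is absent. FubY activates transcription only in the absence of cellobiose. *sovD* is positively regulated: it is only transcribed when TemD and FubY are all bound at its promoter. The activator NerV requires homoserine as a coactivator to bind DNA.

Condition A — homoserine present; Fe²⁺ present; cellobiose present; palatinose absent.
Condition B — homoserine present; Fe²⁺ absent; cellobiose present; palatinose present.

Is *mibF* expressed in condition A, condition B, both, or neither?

Condition A:
Homoserine is present, so NerV is active.
Fe²⁺ is present, so TemD is active.
Cellobiose is present, so FubY is inactive.
Required activator FubY is absent, so *sovD* is not transcribed.
So SovD is not produced.
Palatinose is absent, so PurZ is active.
No repressor is bound and NerV and PurZ are active, so *mibF* is transcribed.
→ *mibF* is ON in A.
Condition B:
Homoserine is present, so NerV is active.
Fe²⁺ is absent, so TemD is inactive.
Cellobiose is present, so FubY is inactive.
Required activator TemD is absent, so *sovD* is not transcribed.
So SovD is not produced.
Palatinose is present, so PurZ is inactive.
Required activator PurZ is absent, so *mibF* is not transcribed.
→ *mibF* is OFF in B.

A only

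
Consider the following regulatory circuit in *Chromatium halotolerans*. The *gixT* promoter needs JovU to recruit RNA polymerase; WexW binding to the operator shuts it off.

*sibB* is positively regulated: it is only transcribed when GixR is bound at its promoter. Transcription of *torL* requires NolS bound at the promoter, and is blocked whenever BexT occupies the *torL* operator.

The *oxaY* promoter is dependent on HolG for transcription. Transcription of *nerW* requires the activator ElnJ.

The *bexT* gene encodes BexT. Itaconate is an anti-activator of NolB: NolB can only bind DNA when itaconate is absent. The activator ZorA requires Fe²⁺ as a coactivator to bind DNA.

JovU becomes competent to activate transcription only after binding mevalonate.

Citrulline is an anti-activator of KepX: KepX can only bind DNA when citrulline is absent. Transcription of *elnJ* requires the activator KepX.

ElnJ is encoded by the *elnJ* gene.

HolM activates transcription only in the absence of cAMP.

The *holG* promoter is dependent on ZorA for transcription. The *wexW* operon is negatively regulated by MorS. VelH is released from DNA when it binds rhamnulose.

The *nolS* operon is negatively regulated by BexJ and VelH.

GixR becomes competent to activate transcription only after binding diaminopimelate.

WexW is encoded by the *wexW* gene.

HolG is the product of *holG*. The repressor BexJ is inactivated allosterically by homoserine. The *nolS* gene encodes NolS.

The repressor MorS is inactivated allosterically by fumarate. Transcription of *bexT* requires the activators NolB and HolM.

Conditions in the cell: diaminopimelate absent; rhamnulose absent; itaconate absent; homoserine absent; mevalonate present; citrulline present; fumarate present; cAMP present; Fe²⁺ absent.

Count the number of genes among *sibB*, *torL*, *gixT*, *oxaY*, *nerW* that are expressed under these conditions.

0

Diaminopimelate is absent, so GixR is inactive.
Required activator GixR is absent, so *sibB* is not transcribed.
→ *sibB* is OFF.
Itaconate is absent, so NolB is active.
cAMP is present, so HolM is inactive.
Required activator HolM is absent, so *bexT* is not transcribed.
So BexT is not produced.
Homoserine is absent, so BexJ is active.
Rhamnulose is absent, so VelH is active.
With repressor BexJ bound, *nolS* is not transcribed.
So NolS is not produced.
Required activator NolS is absent, so *torL* is not transcribed.
→ *torL* is OFF.
Mevalonate is present, so JovU is active.
Fumarate is present, so MorS is inactive.
With no repressor bound, *wexW* is transcribed.
So WexW is produced and active.
With repressor WexW bound, *gixT* is not transcribed.
→ *gixT* is OFF.
Fe²⁺ is absent, so ZorA is inactive.
Required activator ZorA is absent, so *holG* is not transcribed.
So HolG is not produced.
Required activator HolG is absent, so *oxaY* is not transcribed.
→ *oxaY* is OFF.
Citrulline is present, so KepX is inactive.
Required activator KepX is absent, so *elnJ* is not transcribed.
So ElnJ is not produced.
Required activator ElnJ is absent, so *nerW* is not transcribed.
→ *nerW* is OFF.
0 of the 5 genes are transcribed.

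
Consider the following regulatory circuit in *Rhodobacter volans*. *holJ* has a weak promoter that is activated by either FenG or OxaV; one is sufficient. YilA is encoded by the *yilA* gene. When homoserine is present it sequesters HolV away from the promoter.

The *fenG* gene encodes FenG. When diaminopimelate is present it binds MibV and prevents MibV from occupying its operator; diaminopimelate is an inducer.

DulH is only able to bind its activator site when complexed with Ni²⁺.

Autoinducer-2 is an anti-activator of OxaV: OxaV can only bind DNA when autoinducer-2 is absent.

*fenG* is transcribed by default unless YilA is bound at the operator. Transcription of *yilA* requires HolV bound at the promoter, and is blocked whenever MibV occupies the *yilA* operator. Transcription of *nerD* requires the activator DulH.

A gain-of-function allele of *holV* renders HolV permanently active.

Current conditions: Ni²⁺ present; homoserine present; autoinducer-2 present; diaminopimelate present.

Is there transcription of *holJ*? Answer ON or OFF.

Diaminopimelate is present, so MibV is inactive.
HolV is constitutively active in this strain.
No repressor is bound and HolV is active, so *yilA* is transcribed.
So YilA is produced and active.
With repressor YilA bound, *fenG* is not transcribed.
So FenG is not produced.
Autoinducer-2 is present, so OxaV is inactive.
No activator is available at the *holJ* promoter, so *holJ* is not transcribed.

OFF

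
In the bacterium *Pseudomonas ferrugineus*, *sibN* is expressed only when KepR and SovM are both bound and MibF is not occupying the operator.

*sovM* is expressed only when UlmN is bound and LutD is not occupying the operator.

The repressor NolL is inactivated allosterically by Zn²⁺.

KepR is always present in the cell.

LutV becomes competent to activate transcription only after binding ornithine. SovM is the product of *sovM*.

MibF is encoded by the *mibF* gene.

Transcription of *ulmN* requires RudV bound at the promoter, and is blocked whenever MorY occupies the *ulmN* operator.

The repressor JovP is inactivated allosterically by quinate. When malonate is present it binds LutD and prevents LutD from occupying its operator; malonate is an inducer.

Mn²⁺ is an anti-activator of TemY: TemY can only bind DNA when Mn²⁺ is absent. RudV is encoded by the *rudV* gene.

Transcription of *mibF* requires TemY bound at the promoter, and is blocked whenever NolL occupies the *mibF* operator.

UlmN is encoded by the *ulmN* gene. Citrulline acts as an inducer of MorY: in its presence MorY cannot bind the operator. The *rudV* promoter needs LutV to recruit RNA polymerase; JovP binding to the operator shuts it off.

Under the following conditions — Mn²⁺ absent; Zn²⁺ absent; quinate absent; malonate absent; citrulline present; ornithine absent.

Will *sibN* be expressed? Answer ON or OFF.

OFF

Zn²⁺ is absent, so NolL is active.
Mn²⁺ is absent, so TemY is active.
With repressor NolL bound, *mibF* is not transcribed.
So MibF is not produced.
KepR is produced constitutively and is active.
Malonate is absent, so LutD is active.
Ornithine is absent, so LutV is inactive.
Quinate is absent, so JovP is active.
With repressor JovP bound, *rudV* is not transcribed.
So RudV is not produced.
Citrulline is present, so MorY is inactive.
Required activator RudV is absent, so *ulmN* is not transcribed.
So UlmN is not produced.
With repressor LutD bound, *sovM* is not transcribed.
So SovM is not produced.
Required activator SovM is absent, so *sibN* is not transcribed.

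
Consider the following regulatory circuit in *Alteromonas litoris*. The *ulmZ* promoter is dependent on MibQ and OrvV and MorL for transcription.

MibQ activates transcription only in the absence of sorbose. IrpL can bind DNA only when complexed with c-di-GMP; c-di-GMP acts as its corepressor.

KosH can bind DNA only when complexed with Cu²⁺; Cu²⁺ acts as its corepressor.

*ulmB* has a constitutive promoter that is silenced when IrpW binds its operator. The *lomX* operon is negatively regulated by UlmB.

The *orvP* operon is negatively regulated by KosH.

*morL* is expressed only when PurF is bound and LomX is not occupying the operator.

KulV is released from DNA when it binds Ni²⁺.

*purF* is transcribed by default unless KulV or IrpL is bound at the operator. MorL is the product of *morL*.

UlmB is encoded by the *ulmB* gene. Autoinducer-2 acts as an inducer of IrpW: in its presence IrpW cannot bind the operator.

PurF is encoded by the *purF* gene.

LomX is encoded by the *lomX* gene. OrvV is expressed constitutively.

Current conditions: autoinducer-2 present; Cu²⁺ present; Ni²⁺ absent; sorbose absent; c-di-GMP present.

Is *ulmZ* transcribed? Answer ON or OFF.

Sorbose is absent, so MibQ is active.
OrvV is produced constitutively and is active.
Ni²⁺ is absent, so KulV is active.
c-di-GMP is present, so IrpL is active.
With repressor KulV bound, *purF* is not transcribed.
So PurF is not produced.
Autoinducer-2 is present, so IrpW is inactive.
With no repressor bound, *ulmB* is transcribed.
So UlmB is produced and active.
With repressor UlmB bound, *lomX* is not transcribed.
So LomX is not produced.
Required activator PurF is absent, so *morL* is not transcribed.
So MorL is not produced.
Required activator MorL is absent, so *ulmZ* is not transcribed.

OFF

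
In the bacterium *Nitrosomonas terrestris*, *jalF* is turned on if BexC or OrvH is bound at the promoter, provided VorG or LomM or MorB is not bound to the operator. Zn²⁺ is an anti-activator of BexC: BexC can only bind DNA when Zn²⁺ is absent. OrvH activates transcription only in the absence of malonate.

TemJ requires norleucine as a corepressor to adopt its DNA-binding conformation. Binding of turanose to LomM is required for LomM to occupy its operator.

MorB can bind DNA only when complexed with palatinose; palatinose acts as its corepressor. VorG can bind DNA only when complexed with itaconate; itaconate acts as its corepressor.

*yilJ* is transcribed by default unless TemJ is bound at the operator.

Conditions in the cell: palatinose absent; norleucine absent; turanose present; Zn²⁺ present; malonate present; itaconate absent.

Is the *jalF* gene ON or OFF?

OFF

Zn²⁺ is present, so BexC is inactive.
Itaconate is absent, so VorG is inactive.
Turanose is present, so LomM is active.
Palatinose is absent, so MorB is inactive.
Malonate is present, so OrvH is inactive.
With repressor LomM bound, *jalF* is not transcribed.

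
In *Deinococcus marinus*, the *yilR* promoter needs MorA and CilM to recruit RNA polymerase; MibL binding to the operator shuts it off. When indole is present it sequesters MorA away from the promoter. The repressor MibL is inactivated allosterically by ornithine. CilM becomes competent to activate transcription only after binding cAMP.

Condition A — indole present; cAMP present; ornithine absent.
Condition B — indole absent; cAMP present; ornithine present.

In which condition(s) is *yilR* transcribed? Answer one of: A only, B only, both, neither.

B only

Condition A:
Indole is present, so MorA is inactive.
cAMP is present, so CilM is active.
Ornithine is absent, so MibL is active.
With repressor MibL bound, *yilR* is not transcribed.
→ *yilR* is OFF in A.
Condition B:
Indole is absent, so MorA is active.
cAMP is present, so CilM is active.
Ornithine is present, so MibL is inactive.
No repressor is bound and MorA and CilM are active, so *yilR* is transcribed.
→ *yilR* is ON in B.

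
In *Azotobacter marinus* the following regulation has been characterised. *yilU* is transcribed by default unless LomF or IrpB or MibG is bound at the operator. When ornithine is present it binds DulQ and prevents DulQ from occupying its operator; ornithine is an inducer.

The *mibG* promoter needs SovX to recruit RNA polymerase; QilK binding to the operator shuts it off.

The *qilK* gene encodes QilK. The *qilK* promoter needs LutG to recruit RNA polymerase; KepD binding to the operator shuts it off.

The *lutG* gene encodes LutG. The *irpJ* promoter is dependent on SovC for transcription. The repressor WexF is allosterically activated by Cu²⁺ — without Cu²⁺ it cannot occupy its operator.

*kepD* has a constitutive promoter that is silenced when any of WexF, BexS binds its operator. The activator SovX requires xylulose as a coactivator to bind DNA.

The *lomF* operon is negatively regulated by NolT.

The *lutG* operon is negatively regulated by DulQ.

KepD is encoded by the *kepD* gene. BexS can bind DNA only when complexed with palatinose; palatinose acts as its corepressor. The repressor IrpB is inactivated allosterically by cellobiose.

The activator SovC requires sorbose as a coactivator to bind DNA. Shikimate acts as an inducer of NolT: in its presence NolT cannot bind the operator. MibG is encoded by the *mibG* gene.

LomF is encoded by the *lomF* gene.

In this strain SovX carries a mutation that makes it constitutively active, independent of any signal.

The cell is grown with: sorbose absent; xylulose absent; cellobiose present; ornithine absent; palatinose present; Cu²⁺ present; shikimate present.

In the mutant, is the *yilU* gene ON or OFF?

Shikimate is present, so NolT is inactive.
With no repressor bound, *lomF* is transcribed.
So LomF is produced and active.
Cellobiose is present, so IrpB is inactive.
Cu²⁺ is present, so WexF is active.
Palatinose is present, so BexS is active.
With repressor WexF bound, *kepD* is not transcribed.
So KepD is not produced.
Ornithine is absent, so DulQ is active.
With repressor DulQ bound, *lutG* is not transcribed.
So LutG is not produced.
Required activator LutG is absent, so *qilK* is not transcribed.
So QilK is not produced.
SovX is constitutively active in this strain.
No repressor is bound and SovX is active, so *mibG* is transcribed.
So MibG is produced and active.
With repressor LomF bound, *yilU* is not transcribed.

OFF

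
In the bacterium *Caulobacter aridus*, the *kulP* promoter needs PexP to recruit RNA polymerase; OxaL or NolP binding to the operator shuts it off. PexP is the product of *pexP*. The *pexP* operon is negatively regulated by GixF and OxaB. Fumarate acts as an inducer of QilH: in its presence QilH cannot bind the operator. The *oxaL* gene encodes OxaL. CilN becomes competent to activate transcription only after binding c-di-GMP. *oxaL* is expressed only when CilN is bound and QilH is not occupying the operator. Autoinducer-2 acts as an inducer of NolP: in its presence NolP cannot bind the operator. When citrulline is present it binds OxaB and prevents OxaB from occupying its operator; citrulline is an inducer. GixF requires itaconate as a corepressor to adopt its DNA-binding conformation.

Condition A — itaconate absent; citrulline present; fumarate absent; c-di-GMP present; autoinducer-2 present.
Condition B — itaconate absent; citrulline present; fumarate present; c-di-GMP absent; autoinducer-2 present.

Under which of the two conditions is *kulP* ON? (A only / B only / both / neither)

Condition A:
Itaconate is absent, so GixF is inactive.
Citrulline is present, so OxaB is inactive.
With no repressor bound, *pexP* is transcribed.
So PexP is produced and active.
Fumarate is absent, so QilH is active.
c-di-GMP is present, so CilN is active.
With repressor QilH bound, *oxaL* is not transcribed.
So OxaL is not produced.
Autoinducer-2 is present, so NolP is inactive.
No repressor is bound and PexP is active, so *kulP* is transcribed.
→ *kulP* is ON in A.
Condition B:
Itaconate is absent, so GixF is inactive.
Citrulline is present, so OxaB is inactive.
With no repressor bound, *pexP* is transcribed.
So PexP is produced and active.
Fumarate is present, so QilH is inactive.
c-di-GMP is absent, so CilN is inactive.
Required activator CilN is absent, so *oxaL* is not transcribed.
So OxaL is not produced.
Autoinducer-2 is present, so NolP is inactive.
No repressor is bound and PexP is active, so *kulP* is transcribed.
→ *kulP* is ON in B.

both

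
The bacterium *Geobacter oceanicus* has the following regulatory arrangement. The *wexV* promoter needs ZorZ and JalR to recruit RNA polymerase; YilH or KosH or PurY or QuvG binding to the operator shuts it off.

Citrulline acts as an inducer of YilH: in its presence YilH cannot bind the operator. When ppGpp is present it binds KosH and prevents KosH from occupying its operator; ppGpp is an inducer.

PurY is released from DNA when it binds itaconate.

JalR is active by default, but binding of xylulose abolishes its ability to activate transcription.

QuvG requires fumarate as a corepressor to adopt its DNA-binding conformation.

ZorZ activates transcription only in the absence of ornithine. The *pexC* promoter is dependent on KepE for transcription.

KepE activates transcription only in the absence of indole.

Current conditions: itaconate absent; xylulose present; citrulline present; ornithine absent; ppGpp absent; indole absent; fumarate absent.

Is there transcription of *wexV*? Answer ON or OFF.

Citrulline is present, so YilH is inactive.
Ornithine is absent, so ZorZ is active.
ppGpp is absent, so KosH is active.
Itaconate is absent, so PurY is active.
Fumarate is absent, so QuvG is inactive.
Xylulose is present, so JalR is inactive.
With repressor KosH bound, *wexV* is not transcribed.

OFF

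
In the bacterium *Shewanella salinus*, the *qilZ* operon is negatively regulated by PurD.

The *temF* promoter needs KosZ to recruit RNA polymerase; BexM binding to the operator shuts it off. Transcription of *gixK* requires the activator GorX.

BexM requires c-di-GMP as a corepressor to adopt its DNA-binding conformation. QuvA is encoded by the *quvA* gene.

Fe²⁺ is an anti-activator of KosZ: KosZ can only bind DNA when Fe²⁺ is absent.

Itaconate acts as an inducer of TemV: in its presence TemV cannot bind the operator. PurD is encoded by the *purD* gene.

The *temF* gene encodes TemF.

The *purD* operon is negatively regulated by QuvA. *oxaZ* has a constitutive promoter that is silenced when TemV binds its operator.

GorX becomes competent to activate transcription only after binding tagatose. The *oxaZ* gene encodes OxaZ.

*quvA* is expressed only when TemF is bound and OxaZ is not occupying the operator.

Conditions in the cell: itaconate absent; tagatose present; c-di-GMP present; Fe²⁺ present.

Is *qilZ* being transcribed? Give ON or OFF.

OFF

Fe²⁺ is present, so KosZ is inactive.
c-di-GMP is present, so BexM is active.
With repressor BexM bound, *temF* is not transcribed.
So TemF is not produced.
Itaconate is absent, so TemV is active.
With repressor TemV bound, *oxaZ* is not transcribed.
So OxaZ is not produced.
Required activator TemF is absent, so *quvA* is not transcribed.
So QuvA is not produced.
With no repressor bound, *purD* is transcribed.
So PurD is produced and active.
With repressor PurD bound, *qilZ* is not transcribed.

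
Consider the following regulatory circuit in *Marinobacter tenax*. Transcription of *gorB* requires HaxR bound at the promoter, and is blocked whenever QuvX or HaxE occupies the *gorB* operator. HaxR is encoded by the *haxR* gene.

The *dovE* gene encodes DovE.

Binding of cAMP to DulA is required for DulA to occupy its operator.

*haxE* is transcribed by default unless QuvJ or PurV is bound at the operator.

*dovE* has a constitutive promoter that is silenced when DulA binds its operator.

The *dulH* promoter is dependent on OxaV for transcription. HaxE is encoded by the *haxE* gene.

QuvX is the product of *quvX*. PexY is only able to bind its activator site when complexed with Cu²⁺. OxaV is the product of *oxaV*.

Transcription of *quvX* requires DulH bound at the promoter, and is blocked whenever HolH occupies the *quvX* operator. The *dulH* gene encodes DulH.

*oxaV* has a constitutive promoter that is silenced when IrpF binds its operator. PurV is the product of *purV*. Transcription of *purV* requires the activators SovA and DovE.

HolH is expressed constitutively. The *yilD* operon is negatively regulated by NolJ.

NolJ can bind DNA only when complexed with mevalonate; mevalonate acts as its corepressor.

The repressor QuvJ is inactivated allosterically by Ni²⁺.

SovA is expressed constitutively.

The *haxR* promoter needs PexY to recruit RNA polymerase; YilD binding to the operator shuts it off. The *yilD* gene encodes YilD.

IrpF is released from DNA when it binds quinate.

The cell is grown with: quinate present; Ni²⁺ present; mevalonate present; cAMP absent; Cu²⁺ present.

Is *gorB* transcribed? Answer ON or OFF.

ON

HolH is produced constitutively and is active.
Quinate is present, so IrpF is inactive.
With no repressor bound, *oxaV* is transcribed.
So OxaV is produced and active.
No repressor is bound and OxaV is active, so *dulH* is transcribed.
So DulH is produced and active.
With repressor HolH bound, *quvX* is not transcribed.
So QuvX is not produced.
Mevalonate is present, so NolJ is active.
With repressor NolJ bound, *yilD* is not transcribed.
So YilD is not produced.
Cu²⁺ is present, so PexY is active.
No repressor is bound and PexY is active, so *haxR* is transcribed.
So HaxR is produced and active.
Ni²⁺ is present, so QuvJ is inactive.
SovA is produced constitutively and is active.
cAMP is absent, so DulA is inactive.
With no repressor bound, *dovE* is transcribed.
So DovE is produced and active.
No repressor is bound and SovA and DovE are active, so *purV* is transcribed.
So PurV is produced and active.
With repressor PurV bound, *haxE* is not transcribed.
So HaxE is not produced.
No repressor is bound and HaxR is active, so *gorB* is transcribed.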